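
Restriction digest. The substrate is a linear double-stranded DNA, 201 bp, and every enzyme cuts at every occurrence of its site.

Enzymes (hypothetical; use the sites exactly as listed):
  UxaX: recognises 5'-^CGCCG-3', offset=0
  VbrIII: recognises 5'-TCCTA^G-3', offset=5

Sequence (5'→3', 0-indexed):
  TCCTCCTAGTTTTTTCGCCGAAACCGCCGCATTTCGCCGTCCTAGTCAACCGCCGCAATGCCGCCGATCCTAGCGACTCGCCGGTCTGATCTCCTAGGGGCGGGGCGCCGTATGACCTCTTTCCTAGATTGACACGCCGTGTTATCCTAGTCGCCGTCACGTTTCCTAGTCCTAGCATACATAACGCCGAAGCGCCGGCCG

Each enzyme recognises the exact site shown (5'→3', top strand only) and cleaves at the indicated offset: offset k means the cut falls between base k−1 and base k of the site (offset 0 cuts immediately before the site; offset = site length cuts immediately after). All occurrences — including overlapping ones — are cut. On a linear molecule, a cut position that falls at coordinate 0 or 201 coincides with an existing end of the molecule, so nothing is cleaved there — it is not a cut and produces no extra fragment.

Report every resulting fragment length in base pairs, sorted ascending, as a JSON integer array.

Site scan:
  UxaX (CGCCG, off=0): starts [15, 24, 34, 50, 61, 78, 105, 134, 151, 184, 192] → cuts [15, 24, 34, 50, 61, 78, 105, 134, 151, 184, 192]
  VbrIII (TCCTAG, off=5): starts [3, 39, 67, 91, 121, 144, 163, 169] → cuts [8, 44, 72, 96, 126, 149, 168, 174]

All cut coordinates (distinct, sorted): [8, 15, 24, 34, 44, 50, 61, 72, 78, 96, 105, 126, 134, 149, 151, 168, 174, 184, 192]

Fragment lengths:
  [0,8): 8 bp
  [8,15): 7 bp
  [15,24): 9 bp
  [24,34): 10 bp
  [34,44): 10 bp
  [44,50): 6 bp
  [50,61): 11 bp
  [61,72): 11 bp
  [72,78): 6 bp
  [78,96): 18 bp
  [96,105): 9 bp
  [105,126): 21 bp
  [126,134): 8 bp
  [134,149): 15 bp
  [149,151): 2 bp
  [151,168): 17 bp
  [168,174): 6 bp
  [174,184): 10 bp
  [184,192): 8 bp
  [192,201): 9 bp

[2,6,6,6,7,8,8,8,9,9,9,10,10,10,11,11,15,17,18,21]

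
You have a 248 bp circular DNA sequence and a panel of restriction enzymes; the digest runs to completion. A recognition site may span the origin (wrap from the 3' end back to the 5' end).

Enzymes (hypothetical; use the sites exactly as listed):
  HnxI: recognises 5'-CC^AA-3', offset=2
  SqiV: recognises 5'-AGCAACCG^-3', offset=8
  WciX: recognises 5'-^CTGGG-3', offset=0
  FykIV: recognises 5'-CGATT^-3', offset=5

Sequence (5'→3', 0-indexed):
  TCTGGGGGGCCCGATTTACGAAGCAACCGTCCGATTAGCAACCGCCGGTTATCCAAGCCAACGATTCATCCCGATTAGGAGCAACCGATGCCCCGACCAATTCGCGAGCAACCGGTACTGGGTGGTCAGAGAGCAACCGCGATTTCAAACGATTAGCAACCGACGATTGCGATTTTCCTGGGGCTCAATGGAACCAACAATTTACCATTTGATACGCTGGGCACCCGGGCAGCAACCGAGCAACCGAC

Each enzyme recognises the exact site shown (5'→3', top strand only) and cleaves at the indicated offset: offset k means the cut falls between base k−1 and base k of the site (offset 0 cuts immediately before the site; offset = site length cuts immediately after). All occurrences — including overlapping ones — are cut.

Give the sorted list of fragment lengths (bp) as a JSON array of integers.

Site scan:
  HnxI (CCAA, off=2): starts [52, 57, 96, 193] → cuts [54, 59, 98, 195]
  SqiV (AGCAACCG, off=8): starts [21, 36, 79, 106, 131, 154, 230, 238] → cuts [29, 44, 87, 114, 139, 162, 238, 246]
  WciX (CTGGG, off=0): starts [1, 117, 177, 216] → cuts [1, 117, 177, 216]
  FykIV (CGATT, off=5): starts [11, 31, 61, 71, 139, 149, 163, 169] → cuts [16, 36, 66, 76, 144, 154, 168, 174]

All cut coordinates (distinct, sorted): [1, 16, 29, 36, 44, 54, 59, 66, 76, 87, 98, 114, 117, 139, 144, 154, 162, 168, 174, 177, 195, 216, 238, 246]

Fragments:
  1→16: 15 bp
  16→29: 13 bp
  29→36: 7 bp
  36→44: 8 bp
  44→54: 10 bp
  54→59: 5 bp
  59→66: 7 bp
  66→76: 10 bp
  76→87: 11 bp
  87→98: 11 bp
  98→114: 16 bp
  114→117: 3 bp
  117→139: 22 bp
  139→144: 5 bp
  144→154: 10 bp
  154→162: 8 bp
  162→168: 6 bp
  168→174: 6 bp
  174→177: 3 bp
  177→195: 18 bp
  195→216: 21 bp
  216→238: 22 bp
  238→246: 8 bp
  246→1 (wrap): 248-246+1 = 3 bp

[3,3,3,5,5,6,6,7,7,8,8,8,10,10,10,11,11,13,15,16,18,21,22,22]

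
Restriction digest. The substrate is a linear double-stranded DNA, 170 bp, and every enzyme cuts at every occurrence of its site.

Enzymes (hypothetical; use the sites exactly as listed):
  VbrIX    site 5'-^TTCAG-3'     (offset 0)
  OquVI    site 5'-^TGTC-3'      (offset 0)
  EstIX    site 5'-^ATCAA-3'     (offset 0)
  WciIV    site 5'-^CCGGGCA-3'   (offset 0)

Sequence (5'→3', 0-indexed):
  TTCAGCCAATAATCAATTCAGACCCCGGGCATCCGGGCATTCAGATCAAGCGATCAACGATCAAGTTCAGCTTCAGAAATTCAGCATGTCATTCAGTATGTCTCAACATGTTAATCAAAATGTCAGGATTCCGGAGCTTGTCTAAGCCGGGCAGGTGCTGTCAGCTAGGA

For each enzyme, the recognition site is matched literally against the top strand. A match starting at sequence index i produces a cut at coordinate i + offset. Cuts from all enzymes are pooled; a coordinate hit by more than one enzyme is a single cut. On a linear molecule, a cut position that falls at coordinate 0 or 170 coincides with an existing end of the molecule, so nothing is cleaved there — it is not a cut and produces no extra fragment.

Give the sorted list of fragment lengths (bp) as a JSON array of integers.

Site scan:
  VbrIX TTCAG/0: at [0, 16, 39, 65, 71, 79, 91] ⇒ [16, 39, 65, 71, 79, 91] (position 0 is a terminus of the linear molecule — no cut)
  OquVI TGTC/0: at [86, 98, 120, 138, 158] ⇒ [86, 98, 120, 138, 158]
  EstIX ATCAA/0: at [11, 44, 52, 59, 113] ⇒ [11, 44, 52, 59, 113]
  WciIV CCGGGCA/0: at [24, 32, 146] ⇒ [24, 32, 146]

All cut coordinates (distinct, sorted): [11, 16, 24, 32, 39, 44, 52, 59, 65, 71, 79, 86, 91, 98, 113, 120, 138, 146, 158]

Fragments:
  [0,11): 11 bp
  [11,16): 5 bp
  [16,24): 8 bp
  [24,32): 8 bp
  [32,39): 7 bp
  [39,44): 5 bp
  [44,52): 8 bp
  [52,59): 7 bp
  [59,65): 6 bp
  [65,71): 6 bp
  [71,79): 8 bp
  [79,86): 7 bp
  [86,91): 5 bp
  [91,98): 7 bp
  [98,113): 15 bp
  [113,120): 7 bp
  [120,138): 18 bp
  [138,146): 8 bp
  [146,158): 12 bp
  [158,170): 12 bp

[5,5,5,6,6,7,7,7,7,7,8,8,8,8,8,11,12,12,15,18]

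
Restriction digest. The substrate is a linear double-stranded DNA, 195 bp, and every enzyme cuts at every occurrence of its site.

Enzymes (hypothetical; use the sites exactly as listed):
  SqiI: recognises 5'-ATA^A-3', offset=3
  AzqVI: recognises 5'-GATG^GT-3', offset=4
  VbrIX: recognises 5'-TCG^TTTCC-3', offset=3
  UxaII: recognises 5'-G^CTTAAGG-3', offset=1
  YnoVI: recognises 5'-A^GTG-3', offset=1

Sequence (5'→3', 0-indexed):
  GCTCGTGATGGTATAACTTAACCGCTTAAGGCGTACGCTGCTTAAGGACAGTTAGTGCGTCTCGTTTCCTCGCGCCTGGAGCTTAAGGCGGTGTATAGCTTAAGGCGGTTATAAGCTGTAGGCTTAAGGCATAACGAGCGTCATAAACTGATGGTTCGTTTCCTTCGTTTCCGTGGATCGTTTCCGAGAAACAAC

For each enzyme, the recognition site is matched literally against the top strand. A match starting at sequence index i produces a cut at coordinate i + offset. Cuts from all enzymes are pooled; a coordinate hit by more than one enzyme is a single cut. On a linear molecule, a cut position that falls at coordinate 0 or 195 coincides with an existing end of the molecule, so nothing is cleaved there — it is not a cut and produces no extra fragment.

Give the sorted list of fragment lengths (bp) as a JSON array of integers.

[5,5,8,9,9,9,10,10,11,12,13,14,15,15,16,17,17]

Site scan:
  SqiI (ATAA, off=3): starts [12, 110, 130, 142] → cuts [15, 113, 133, 145]
  AzqVI (GATGGT, off=4): starts [6, 149] → cuts [10, 153]
  VbrIX (TCGTTTCC, off=3): starts [61, 155, 164, 177] → cuts [64, 158, 167, 180]
  UxaII (GCTTAAGG, off=1): starts [23, 39, 80, 97, 121] → cuts [24, 40, 81, 98, 122]
  YnoVI (AGTG, off=1): starts [53] → cuts [54]

Pooled cuts: [10, 15, 24, 40, 54, 64, 81, 98, 113, 122, 133, 145, 153, 158, 167, 180]

Fragments:
  [0,10): 10 bp
  [10,15): 5 bp
  [15,24): 9 bp
  [24,40): 16 bp
  [40,54): 14 bp
  [54,64): 10 bp
  [64,81): 17 bp
  [81,98): 17 bp
  [98,113): 15 bp
  [113,122): 9 bp
  [122,133): 11 bp
  [133,145): 12 bp
  [145,153): 8 bp
  [153,158): 5 bp
  [158,167): 9 bp
  [167,180): 13 bp
  [180,195): 15 bp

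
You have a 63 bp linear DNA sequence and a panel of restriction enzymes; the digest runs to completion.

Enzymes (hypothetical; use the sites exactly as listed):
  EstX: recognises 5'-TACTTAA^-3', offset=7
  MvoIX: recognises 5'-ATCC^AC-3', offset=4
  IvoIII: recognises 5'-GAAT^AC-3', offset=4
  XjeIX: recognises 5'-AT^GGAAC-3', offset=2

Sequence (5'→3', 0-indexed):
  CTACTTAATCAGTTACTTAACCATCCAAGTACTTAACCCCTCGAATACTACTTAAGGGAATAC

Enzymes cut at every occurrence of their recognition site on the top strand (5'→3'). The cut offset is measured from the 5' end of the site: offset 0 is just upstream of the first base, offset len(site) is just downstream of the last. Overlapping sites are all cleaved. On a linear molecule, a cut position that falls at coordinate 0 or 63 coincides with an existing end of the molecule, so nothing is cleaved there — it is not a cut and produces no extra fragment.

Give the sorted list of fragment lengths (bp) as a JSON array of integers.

[2,6,8,9,10,12,16]

Per-enzyme occurrences:
  EstX (TACTTAA, off=7): starts [1, 13, 29, 48] → cuts [8, 20, 36, 55]
  MvoIX (ATCCAC, off=4): no sites
  IvoIII (GAATAC, off=4): starts [42, 57] → cuts [46, 61]
  XjeIX (ATGGAAC, off=2): no sites

Pooled cuts: [8, 20, 36, 46, 55, 61]

Fragments:
  [0,8): 8 bp
  [8,20): 12 bp
  [20,36): 16 bp
  [36,46): 10 bp
  [46,55): 9 bp
  [55,61): 6 bp
  [61,63): 2 bp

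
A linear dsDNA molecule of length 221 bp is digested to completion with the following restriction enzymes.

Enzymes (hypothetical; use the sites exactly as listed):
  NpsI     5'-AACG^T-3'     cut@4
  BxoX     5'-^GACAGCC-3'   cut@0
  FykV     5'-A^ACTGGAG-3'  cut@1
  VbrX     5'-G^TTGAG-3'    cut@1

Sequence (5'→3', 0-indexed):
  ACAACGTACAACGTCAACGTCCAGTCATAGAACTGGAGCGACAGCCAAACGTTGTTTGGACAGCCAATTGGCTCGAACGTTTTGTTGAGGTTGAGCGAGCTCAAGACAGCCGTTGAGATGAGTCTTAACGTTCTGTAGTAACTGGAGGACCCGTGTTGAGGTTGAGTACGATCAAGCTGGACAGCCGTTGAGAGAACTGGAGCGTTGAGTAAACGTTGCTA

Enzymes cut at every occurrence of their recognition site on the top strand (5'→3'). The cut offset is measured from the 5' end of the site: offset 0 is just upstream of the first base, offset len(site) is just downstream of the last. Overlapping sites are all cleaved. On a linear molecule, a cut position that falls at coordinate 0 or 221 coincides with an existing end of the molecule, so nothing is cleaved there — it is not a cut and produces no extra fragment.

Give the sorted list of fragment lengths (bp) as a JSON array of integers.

[5,6,6,6,6,6,7,7,8,8,8,8,9,10,11,12,12,14,15,18,18,21]

Scan for sites:
  NpsI AACGT/4: at [2, 9, 15, 47, 75, 126, 211] ⇒ [6, 13, 19, 51, 79, 130, 215]
  BxoX GACAGCC/0: at [39, 58, 104, 179] ⇒ [39, 58, 104, 179]
  FykV AACTGGAG/1: at [30, 139, 194] ⇒ [31, 140, 195]
  VbrX GTTGAG/1: at [83, 89, 111, 154, 160, 186, 203] ⇒ [84, 90, 112, 155, 161, 187, 204]

All cut coordinates (distinct, sorted): [6, 13, 19, 31, 39, 51, 58, 79, 84, 90, 104, 112, 130, 140, 155, 161, 179, 187, 195, 204, 215]

Fragment lengths:
  [0,6): 6 bp
  [6,13): 7 bp
  [13,19): 6 bp
  [19,31): 12 bp
  [31,39): 8 bp
  [39,51): 12 bp
  [51,58): 7 bp
  [58,79): 21 bp
  [79,84): 5 bp
  [84,90): 6 bp
  [90,104): 14 bp
  [104,112): 8 bp
  [112,130): 18 bp
  [130,140): 10 bp
  [140,155): 15 bp
  [155,161): 6 bp
  [161,179): 18 bp
  [179,187): 8 bp
  [187,195): 8 bp
  [195,204): 9 bp
  [204,215): 11 bp
  [215,221): 6 bp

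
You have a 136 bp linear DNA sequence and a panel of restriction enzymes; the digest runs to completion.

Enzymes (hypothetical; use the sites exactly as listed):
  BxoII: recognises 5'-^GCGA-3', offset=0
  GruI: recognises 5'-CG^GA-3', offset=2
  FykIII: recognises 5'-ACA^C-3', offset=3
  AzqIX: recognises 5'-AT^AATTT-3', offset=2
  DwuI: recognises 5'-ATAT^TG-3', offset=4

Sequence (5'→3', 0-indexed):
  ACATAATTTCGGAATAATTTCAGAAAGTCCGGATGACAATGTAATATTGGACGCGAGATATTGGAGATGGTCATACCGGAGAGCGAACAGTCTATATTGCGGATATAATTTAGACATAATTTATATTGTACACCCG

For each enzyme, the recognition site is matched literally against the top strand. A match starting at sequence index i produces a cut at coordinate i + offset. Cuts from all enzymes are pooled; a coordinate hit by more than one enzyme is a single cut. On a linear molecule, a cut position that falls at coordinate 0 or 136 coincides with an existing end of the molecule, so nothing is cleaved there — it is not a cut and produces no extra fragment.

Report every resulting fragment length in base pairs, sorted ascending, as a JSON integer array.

Scan for sites:
  BxoII GCGA/0: at [52, 82] ⇒ [52, 82]
  GruI CGGA/2: at [9, 29, 76, 99] ⇒ [11, 31, 78, 101]
  FykIII ACAC/3: at [129] ⇒ [132]
  AzqIX ATAATTT/2: at [2, 13, 104, 115] ⇒ [4, 15, 106, 117]
  DwuI ATATTG/4: at [43, 57, 93, 122] ⇒ [47, 61, 97, 126]

Pooled cuts: [4, 11, 15, 31, 47, 52, 61, 78, 82, 97, 101, 106, 117, 126, 132]

Fragment lengths:
  [0,4): 4 bp
  [4,11): 7 bp
  [11,15): 4 bp
  [15,31): 16 bp
  [31,47): 16 bp
  [47,52): 5 bp
  [52,61): 9 bp
  [61,78): 17 bp
  [78,82): 4 bp
  [82,97): 15 bp
  [97,101): 4 bp
  [101,106): 5 bp
  [106,117): 11 bp
  [117,126): 9 bp
  [126,132): 6 bp
  [132,136): 4 bp

[4,4,4,4,4,5,5,6,7,9,9,11,15,16,16,17]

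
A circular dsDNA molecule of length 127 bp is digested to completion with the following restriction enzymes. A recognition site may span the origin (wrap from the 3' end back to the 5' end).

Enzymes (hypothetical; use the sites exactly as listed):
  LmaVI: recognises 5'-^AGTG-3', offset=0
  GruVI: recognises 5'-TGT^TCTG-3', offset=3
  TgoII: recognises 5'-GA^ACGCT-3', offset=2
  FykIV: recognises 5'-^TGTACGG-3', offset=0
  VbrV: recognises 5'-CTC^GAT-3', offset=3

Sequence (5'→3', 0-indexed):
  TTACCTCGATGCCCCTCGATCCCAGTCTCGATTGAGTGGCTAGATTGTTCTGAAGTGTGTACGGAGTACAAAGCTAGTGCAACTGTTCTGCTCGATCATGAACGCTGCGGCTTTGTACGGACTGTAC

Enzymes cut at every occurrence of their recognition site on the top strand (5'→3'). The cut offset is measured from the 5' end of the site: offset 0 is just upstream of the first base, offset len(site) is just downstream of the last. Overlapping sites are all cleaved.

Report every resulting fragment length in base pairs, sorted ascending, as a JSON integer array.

[4,5,5,7,8,10,11,12,12,14,18,21]

Site scan:
  LmaVI (AGTG, off=0): starts [34, 53, 75] → cuts [34, 53, 75]
  GruVI (TGTTCTG, off=3): starts [45, 83] → cuts [48, 86]
  TgoII (GAACGCT, off=2): starts [99] → cuts [101]
  FykIV (TGTACGG, off=0): starts [57, 113] → cuts [57, 113]
  VbrV (CTCGAT, off=3): starts [4, 14, 26, 90] → cuts [7, 17, 29, 93]

Pooled cuts: [7, 17, 29, 34, 48, 53, 57, 75, 86, 93, 101, 113]

Fragments:
  7→17: 10 bp
  17→29: 12 bp
  29→34: 5 bp
  34→48: 14 bp
  48→53: 5 bp
  53→57: 4 bp
  57→75: 18 bp
  75→86: 11 bp
  86→93: 7 bp
  93→101: 8 bp
  101→113: 12 bp
  113→7 (wrap): 127-113+7 = 21 bp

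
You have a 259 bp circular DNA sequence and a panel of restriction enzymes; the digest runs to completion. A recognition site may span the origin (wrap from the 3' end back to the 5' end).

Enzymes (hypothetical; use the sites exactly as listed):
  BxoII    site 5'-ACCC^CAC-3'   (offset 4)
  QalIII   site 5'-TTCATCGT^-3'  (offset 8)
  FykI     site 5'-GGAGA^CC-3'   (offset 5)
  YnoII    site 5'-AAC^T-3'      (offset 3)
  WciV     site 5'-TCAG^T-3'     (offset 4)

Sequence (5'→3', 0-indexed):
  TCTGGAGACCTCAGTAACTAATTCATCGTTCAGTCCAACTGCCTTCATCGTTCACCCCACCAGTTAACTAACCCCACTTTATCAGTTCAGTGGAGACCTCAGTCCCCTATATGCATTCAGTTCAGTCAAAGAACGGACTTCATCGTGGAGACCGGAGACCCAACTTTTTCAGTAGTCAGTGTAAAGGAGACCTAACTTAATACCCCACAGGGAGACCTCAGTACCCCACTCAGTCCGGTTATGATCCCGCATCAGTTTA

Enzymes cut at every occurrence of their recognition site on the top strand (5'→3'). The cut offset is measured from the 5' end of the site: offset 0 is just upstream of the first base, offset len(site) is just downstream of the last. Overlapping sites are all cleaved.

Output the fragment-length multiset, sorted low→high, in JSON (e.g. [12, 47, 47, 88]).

[4,4,5,5,5,5,6,6,6,6,6,6,6,6,6,7,7,7,8,9,10,11,11,11,11,12,12,18,21,22]

Scan for sites:
  BxoII ACCCCAC/4: at [53, 70, 201, 222] ⇒ [57, 74, 205, 226]
  QalIII TTCATCGT/8: at [21, 43, 138] ⇒ [29, 51, 146]
  FykI GGAGACC/5: at [3, 91, 146, 153, 185, 210] ⇒ [8, 96, 151, 158, 190, 215]
  YnoII AACT/3: at [15, 36, 65, 161, 193] ⇒ [18, 39, 68, 164, 196]
  WciV TCAGT/4: at [10, 29, 81, 86, 98, 116, 121, 168, 175, 217, 229, 251] ⇒ [14, 33, 85, 90, 102, 120, 125, 172, 179, 221, 233, 255]

Pooled cuts: [8, 14, 18, 29, 33, 39, 51, 57, 68, 74, 85, 90, 96, 102, 120, 125, 146, 151, 158, 164, 172, 179, 190, 196, 205, 215, 221, 226, 233, 255]

Fragments:
  8→14: 6 bp
  14→18: 4 bp
  18→29: 11 bp
  29→33: 4 bp
  33→39: 6 bp
  39→51: 12 bp
  51→57: 6 bp
  57→68: 11 bp
  68→74: 6 bp
  74→85: 11 bp
  85→90: 5 bp
  90→96: 6 bp
  96→102: 6 bp
  102→120: 18 bp
  120→125: 5 bp
  125→146: 21 bp
  146→151: 5 bp
  151→158: 7 bp
  158→164: 6 bp
  164→172: 8 bp
  172→179: 7 bp
  179→190: 11 bp
  190→196: 6 bp
  196→205: 9 bp
  205→215: 10 bp
  215→221: 6 bp
  221→226: 5 bp
  226→233: 7 bp
  233→255: 22 bp
  255→8 (wrap): 259-255+8 = 12 bp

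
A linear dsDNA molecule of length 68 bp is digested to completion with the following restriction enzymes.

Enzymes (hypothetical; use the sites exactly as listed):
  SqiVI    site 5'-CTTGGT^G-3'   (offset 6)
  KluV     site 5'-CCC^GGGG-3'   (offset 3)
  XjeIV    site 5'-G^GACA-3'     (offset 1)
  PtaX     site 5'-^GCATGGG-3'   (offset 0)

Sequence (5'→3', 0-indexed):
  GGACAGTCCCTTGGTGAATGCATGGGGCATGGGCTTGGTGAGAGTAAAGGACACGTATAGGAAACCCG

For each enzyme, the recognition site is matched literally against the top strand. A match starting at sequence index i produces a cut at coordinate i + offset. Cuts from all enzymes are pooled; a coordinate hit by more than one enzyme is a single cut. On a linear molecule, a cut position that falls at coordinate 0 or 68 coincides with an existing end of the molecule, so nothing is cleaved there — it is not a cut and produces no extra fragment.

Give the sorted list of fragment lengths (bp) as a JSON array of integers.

Scan for sites:
  SqiVI (CTTGGTG, off=6): starts [9, 33] → cuts [15, 39]
  KluV (CCCGGGG, off=3): no sites
  XjeIV (GGACA, off=1): starts [0, 48] → cuts [1, 49]
  PtaX (GCATGGG, off=0): starts [19, 26] → cuts [19, 26]

Pooled cuts: [1, 15, 19, 26, 39, 49]

Fragments:
  [0,1): 1 bp
  [1,15): 14 bp
  [15,19): 4 bp
  [19,26): 7 bp
  [26,39): 13 bp
  [39,49): 10 bp
  [49,68): 19 bp

[1,4,7,10,13,14,19]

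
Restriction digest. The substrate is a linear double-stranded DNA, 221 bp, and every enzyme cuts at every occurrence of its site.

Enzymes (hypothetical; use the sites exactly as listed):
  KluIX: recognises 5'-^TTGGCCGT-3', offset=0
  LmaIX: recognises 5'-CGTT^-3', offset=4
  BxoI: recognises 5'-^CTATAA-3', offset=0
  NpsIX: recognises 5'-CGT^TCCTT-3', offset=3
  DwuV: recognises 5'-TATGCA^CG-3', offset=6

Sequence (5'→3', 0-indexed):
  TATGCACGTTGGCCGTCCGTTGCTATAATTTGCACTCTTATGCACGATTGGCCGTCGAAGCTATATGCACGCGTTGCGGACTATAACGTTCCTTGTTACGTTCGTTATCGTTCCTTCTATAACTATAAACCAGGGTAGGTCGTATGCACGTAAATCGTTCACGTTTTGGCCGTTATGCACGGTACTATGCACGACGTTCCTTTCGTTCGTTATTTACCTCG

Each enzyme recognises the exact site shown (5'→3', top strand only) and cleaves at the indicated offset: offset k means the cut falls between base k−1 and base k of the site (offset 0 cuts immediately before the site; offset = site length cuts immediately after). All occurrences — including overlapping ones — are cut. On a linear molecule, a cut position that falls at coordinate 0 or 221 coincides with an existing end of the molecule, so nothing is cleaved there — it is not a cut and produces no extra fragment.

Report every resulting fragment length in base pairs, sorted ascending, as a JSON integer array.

Site scan:
  KluIX (TTGGCCGT, off=0): starts [8, 47, 165] → cuts [8, 47, 165]
  LmaIX (CGTT, off=4): starts [6, 17, 71, 86, 98, 102, 108, 155, 161, 170, 194, 203, 207] → cuts [10, 21, 75, 90, 102, 106, 112, 159, 165, 174, 198, 207, 211]
  BxoI (CTATAA, off=0): starts [22, 80, 116, 122] → cuts [22, 80, 116, 122]
  NpsIX (CGTTCCTT, off=3): starts [86, 108, 194] → cuts [89, 111, 197]
  DwuV (TATGCACG, off=6): starts [0, 38, 63, 142, 173, 185] → cuts [6, 44, 69, 148, 179, 191]

All cut coordinates (distinct, sorted): [6, 8, 10, 21, 22, 44, 47, 69, 75, 80, 89, 90, 102, 106, 111, 112, 116, 122, 148, 159, 165, 174, 179, 191, 197, 198, 207, 211]

Fragments:
  [0,6): 6 bp
  [6,8): 2 bp
  [8,10): 2 bp
  [10,21): 11 bp
  [21,22): 1 bp
  [22,44): 22 bp
  [44,47): 3 bp
  [47,69): 22 bp
  [69,75): 6 bp
  [75,80): 5 bp
  [80,89): 9 bp
  [89,90): 1 bp
  [90,102): 12 bp
  [102,106): 4 bp
  [106,111): 5 bp
  [111,112): 1 bp
  [112,116): 4 bp
  [116,122): 6 bp
  [122,148): 26 bp
  [148,159): 11 bp
  [159,165): 6 bp
  [165,174): 9 bp
  [174,179): 5 bp
  [179,191): 12 bp
  [191,197): 6 bp
  [197,198): 1 bp
  [198,207): 9 bp
  [207,211): 4 bp
  [211,221): 10 bp

[1,1,1,1,2,2,3,4,4,4,5,5,5,6,6,6,6,6,9,9,9,10,11,11,12,12,22,22,26]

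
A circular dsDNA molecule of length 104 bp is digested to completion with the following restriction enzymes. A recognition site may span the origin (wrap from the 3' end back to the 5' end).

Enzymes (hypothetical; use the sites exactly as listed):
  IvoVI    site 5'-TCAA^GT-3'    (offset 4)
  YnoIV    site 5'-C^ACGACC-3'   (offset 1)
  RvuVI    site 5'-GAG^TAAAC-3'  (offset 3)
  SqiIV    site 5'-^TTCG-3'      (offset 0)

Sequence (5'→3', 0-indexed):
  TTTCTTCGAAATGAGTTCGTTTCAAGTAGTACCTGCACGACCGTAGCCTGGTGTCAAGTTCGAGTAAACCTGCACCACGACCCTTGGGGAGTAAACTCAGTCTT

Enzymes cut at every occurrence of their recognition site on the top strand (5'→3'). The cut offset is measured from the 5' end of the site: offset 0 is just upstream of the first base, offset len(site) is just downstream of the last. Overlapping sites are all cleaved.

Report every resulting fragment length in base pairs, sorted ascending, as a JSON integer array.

[1,6,10,11,11,12,15,17,21]

Site scan:
  IvoVI (TCAAGT, off=4): starts [21, 53] → cuts [25, 57]
  YnoIV (CACGACC, off=1): starts [35, 75] → cuts [36, 76]
  RvuVI (GAGTAAAC, off=3): starts [61, 88] → cuts [64, 91]
  SqiIV (TTCG, off=0): starts [4, 15, 58] → cuts [4, 15, 58]

Pooled cuts: [4, 15, 25, 36, 57, 58, 64, 76, 91]

Fragments:
  4→15: 11 bp
  15→25: 10 bp
  25→36: 11 bp
  36→57: 21 bp
  57→58: 1 bp
  58→64: 6 bp
  64→76: 12 bp
  76→91: 15 bp
  91→4 (wrap): 104-91+4 = 17 bp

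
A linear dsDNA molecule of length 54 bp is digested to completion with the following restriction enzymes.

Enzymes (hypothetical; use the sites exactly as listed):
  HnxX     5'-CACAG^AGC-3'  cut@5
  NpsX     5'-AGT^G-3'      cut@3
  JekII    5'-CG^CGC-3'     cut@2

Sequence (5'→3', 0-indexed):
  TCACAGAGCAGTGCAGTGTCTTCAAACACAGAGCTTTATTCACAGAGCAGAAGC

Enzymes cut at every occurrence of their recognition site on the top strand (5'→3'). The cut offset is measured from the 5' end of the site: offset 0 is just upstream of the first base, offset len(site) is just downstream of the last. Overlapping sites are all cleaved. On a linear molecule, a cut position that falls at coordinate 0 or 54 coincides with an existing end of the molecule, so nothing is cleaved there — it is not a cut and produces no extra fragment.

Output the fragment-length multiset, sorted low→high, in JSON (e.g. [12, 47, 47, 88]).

Scan for sites:
  HnxX CACAGAGC/5: at [1, 26, 40] ⇒ [6, 31, 45]
  NpsX AGTG/3: at [9, 14] ⇒ [12, 17]
  JekII (CGCGC, off=2): no sites

All cut coordinates (distinct, sorted): [6, 12, 17, 31, 45]

Fragment lengths:
  [0,6): 6 bp
  [6,12): 6 bp
  [12,17): 5 bp
  [17,31): 14 bp
  [31,45): 14 bp
  [45,54): 9 bp

[5,6,6,9,14,14]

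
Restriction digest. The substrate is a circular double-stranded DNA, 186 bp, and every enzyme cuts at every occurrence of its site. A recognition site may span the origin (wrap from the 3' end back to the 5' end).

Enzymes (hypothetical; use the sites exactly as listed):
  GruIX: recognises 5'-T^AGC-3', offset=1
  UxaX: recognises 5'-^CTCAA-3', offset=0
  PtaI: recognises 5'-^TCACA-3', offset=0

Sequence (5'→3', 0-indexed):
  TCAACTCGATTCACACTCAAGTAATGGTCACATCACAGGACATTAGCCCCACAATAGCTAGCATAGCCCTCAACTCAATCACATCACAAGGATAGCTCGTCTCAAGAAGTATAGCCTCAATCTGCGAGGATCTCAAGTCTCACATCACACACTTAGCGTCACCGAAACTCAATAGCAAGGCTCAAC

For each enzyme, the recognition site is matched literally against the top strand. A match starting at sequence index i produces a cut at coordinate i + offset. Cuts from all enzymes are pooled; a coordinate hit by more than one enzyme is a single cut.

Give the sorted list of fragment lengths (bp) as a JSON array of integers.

[3,4,4,5,5,5,5,5,5,5,5,6,7,7,8,10,10,11,11,12,12,12,13,16]

Scan for sites:
  GruIX (TAGC, off=1): starts [43, 54, 58, 63, 92, 111, 153, 172] → cuts [44, 55, 59, 64, 93, 112, 154, 173]
  UxaX (CTCAA, off=0): starts [15, 68, 73, 100, 115, 131, 167, 180, 185] → cuts [15, 68, 73, 100, 115, 131, 167, 180, 185]
  PtaI (TCACA, off=0): starts [10, 27, 32, 78, 83, 139, 144] → cuts [10, 27, 32, 78, 83, 139, 144]

All cut coordinates (distinct, sorted): [10, 15, 27, 32, 44, 55, 59, 64, 68, 73, 78, 83, 93, 100, 112, 115, 131, 139, 144, 154, 167, 173, 180, 185]

Fragment lengths:
  10→15: 5 bp
  15→27: 12 bp
  27→32: 5 bp
  32→44: 12 bp
  44→55: 11 bp
  55→59: 4 bp
  59→64: 5 bp
  64→68: 4 bp
  68→73: 5 bp
  73→78: 5 bp
  78→83: 5 bp
  83→93: 10 bp
  93→100: 7 bp
  100→112: 12 bp
  112→115: 3 bp
  115→131: 16 bp
  131→139: 8 bp
  139→144: 5 bp
  144→154: 10 bp
  154→167: 13 bp
  167→173: 6 bp
  173→180: 7 bp
  180→185: 5 bp
  185→10 (wrap): 186-185+10 = 11 bp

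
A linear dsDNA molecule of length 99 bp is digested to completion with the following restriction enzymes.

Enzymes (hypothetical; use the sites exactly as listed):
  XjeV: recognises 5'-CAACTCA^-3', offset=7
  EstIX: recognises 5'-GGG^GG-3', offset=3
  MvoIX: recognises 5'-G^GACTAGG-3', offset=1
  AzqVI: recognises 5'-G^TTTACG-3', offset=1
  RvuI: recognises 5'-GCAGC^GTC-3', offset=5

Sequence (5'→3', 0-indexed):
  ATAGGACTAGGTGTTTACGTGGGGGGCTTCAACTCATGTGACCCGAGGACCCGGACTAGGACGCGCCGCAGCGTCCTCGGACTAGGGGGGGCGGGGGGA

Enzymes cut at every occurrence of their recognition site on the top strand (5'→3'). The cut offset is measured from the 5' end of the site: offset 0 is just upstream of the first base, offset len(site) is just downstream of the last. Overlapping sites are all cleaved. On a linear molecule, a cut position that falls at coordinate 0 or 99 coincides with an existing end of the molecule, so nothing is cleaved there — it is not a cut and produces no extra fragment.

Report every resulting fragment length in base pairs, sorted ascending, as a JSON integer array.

Scan for sites:
  XjeV CAACTCA/7: at [29] ⇒ [36]
  EstIX GGGGG/3: at [20, 21, 84, 85, 86, 92, 93] ⇒ [23, 24, 87, 88, 89, 95, 96]
  MvoIX GGACTAGG/1: at [3, 52, 78] ⇒ [4, 53, 79]
  AzqVI GTTTACG/1: at [12] ⇒ [13]
  RvuI GCAGCGTC/5: at [67] ⇒ [72]

All cut coordinates (distinct, sorted): [4, 13, 23, 24, 36, 53, 72, 79, 87, 88, 89, 95, 96]

Fragments:
  [0,4): 4 bp
  [4,13): 9 bp
  [13,23): 10 bp
  [23,24): 1 bp
  [24,36): 12 bp
  [36,53): 17 bp
  [53,72): 19 bp
  [72,79): 7 bp
  [79,87): 8 bp
  [87,88): 1 bp
  [88,89): 1 bp
  [89,95): 6 bp
  [95,96): 1 bp
  [96,99): 3 bp

[1,1,1,1,3,4,6,7,8,9,10,12,17,19]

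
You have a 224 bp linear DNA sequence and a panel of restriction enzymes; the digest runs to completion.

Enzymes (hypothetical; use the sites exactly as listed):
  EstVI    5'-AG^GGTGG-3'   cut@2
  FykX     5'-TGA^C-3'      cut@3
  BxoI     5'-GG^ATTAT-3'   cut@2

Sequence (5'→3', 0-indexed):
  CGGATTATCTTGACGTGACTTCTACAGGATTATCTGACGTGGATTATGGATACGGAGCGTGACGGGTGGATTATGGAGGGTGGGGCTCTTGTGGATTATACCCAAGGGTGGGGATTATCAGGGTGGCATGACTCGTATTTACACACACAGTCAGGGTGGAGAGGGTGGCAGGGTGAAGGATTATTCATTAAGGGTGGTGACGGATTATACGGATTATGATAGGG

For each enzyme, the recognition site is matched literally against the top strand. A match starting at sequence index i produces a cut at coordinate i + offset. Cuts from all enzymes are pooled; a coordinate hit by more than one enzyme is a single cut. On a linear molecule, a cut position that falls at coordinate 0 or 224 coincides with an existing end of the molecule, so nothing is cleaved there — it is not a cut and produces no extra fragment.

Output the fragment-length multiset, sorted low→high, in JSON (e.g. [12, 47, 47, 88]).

[3,3,5,5,7,7,8,8,9,9,9,9,10,10,10,12,12,13,16,16,20,23]

Scan for sites:
  EstVI (AGGGTGG, off=2): starts [76, 104, 119, 152, 161, 190] → cuts [78, 106, 121, 154, 163, 192]
  FykX (TGAC, off=3): starts [10, 15, 34, 59, 128, 197] → cuts [13, 18, 37, 62, 131, 200]
  BxoI (GGATTAT, off=2): starts [1, 26, 40, 67, 92, 111, 177, 201, 210] → cuts [3, 28, 42, 69, 94, 113, 179, 203, 212]

Pooled cuts: [3, 13, 18, 28, 37, 42, 62, 69, 78, 94, 106, 113, 121, 131, 154, 163, 179, 192, 200, 203, 212]

Fragments:
  [0,3): 3 bp
  [3,13): 10 bp
  [13,18): 5 bp
  [18,28): 10 bp
  [28,37): 9 bp
  [37,42): 5 bp
  [42,62): 20 bp
  [62,69): 7 bp
  [69,78): 9 bp
  [78,94): 16 bp
  [94,106): 12 bp
  [106,113): 7 bp
  [113,121): 8 bp
  [121,131): 10 bp
  [131,154): 23 bp
  [154,163): 9 bp
  [163,179): 16 bp
  [179,192): 13 bp
  [192,200): 8 bp
  [200,203): 3 bp
  [203,212): 9 bp
  [212,224): 12 bp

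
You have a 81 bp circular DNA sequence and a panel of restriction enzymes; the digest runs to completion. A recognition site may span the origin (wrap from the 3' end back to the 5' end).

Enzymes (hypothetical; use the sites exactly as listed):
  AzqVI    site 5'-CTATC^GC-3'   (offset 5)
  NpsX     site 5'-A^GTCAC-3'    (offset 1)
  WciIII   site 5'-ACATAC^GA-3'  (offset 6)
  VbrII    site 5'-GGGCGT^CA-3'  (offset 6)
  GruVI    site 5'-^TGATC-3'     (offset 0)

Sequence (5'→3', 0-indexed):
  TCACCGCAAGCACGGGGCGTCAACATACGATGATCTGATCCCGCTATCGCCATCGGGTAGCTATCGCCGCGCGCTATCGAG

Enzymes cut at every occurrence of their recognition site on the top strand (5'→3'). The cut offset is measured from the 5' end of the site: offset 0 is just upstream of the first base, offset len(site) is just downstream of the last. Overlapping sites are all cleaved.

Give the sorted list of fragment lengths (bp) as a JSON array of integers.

[2,5,8,13,15,17,21]

Site scan:
  AzqVI (CTATCGC, off=5): starts [43, 60] → cuts [48, 65]
  NpsX (AGTCAC, off=1): starts [79] → cuts [80]
  WciIII (ACATACGA, off=6): starts [22] → cuts [28]
  VbrII (GGGCGTCA, off=6): starts [14] → cuts [20]
  GruVI (TGATC, off=0): starts [30, 35] → cuts [30, 35]

Pooled cuts: [20, 28, 30, 35, 48, 65, 80]

Fragments:
  20→28: 8 bp
  28→30: 2 bp
  30→35: 5 bp
  35→48: 13 bp
  48→65: 17 bp
  65→80: 15 bp
  80→20 (wrap): 81-80+20 = 21 bp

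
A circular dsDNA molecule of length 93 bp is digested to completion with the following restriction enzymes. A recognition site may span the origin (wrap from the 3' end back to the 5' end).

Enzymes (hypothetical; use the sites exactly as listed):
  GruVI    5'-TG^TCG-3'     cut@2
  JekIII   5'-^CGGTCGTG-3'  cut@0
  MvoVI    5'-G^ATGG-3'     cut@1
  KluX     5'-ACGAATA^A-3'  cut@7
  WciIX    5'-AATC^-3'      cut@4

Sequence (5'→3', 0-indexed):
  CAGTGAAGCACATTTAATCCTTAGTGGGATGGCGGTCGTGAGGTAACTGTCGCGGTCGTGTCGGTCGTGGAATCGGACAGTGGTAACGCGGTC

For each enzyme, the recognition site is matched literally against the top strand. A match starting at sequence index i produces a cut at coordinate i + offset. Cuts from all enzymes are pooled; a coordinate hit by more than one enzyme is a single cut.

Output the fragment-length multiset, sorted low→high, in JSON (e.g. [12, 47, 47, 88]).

Site scan:
  GruVI TGTCG/2: at [47, 58] ⇒ [49, 60]
  JekIII CGGTCGTG/0: at [32, 52, 61] ⇒ [32, 52, 61]
  MvoVI GATGG/1: at [27] ⇒ [28]
  KluX (ACGAATAA, off=7): no sites
  WciIX AATC/4: at [15, 70] ⇒ [19, 74]

All cut coordinates (distinct, sorted): [19, 28, 32, 49, 52, 60, 61, 74]

Fragment lengths:
  19→28: 9 bp
  28→32: 4 bp
  32→49: 17 bp
  49→52: 3 bp
  52→60: 8 bp
  60→61: 1 bp
  61→74: 13 bp
  74→19 (wrap): 93-74+19 = 38 bp

[1,3,4,8,9,13,17,38]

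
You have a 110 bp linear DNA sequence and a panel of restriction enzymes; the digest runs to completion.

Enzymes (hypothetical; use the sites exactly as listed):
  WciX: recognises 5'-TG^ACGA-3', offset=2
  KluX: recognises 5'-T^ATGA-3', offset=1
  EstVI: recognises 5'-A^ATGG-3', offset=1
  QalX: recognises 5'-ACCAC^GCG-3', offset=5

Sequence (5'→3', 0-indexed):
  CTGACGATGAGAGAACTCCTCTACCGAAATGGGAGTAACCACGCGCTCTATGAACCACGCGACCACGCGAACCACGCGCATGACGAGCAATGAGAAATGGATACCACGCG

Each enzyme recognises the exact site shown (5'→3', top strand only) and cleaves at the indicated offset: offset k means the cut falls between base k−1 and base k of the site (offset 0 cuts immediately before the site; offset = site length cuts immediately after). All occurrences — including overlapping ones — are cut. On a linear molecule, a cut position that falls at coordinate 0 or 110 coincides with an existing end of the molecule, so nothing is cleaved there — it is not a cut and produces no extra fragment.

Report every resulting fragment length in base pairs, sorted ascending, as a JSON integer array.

[3,3,7,7,8,9,9,11,14,14,25]

Scan for sites:
  WciX TGACGA/2: at [1, 80] ⇒ [3, 82]
  KluX TATGA/1: at [48] ⇒ [49]
  EstVI AATGG/1: at [27, 95] ⇒ [28, 96]
  QalX ACCACGCG/5: at [37, 53, 61, 70, 102] ⇒ [42, 58, 66, 75, 107]

All cut coordinates (distinct, sorted): [3, 28, 42, 49, 58, 66, 75, 82, 96, 107]

Fragments:
  [0,3): 3 bp
  [3,28): 25 bp
  [28,42): 14 bp
  [42,49): 7 bp
  [49,58): 9 bp
  [58,66): 8 bp
  [66,75): 9 bp
  [75,82): 7 bp
  [82,96): 14 bp
  [96,107): 11 bp
  [107,110): 3 bp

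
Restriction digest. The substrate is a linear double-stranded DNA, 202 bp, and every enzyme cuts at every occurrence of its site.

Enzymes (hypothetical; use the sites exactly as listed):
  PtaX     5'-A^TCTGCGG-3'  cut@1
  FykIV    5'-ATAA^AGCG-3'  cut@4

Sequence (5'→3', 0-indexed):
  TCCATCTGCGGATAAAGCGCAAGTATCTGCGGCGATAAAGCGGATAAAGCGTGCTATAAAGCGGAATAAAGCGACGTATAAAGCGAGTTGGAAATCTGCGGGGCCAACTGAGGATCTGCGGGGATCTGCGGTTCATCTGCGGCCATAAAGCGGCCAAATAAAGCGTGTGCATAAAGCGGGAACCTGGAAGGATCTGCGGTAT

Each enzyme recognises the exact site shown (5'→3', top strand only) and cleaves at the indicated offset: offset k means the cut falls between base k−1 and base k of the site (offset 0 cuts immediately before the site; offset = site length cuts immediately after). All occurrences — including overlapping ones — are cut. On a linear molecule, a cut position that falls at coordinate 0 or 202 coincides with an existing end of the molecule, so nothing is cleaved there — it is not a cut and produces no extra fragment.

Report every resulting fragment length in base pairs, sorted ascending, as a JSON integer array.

[4,9,10,10,10,10,11,11,12,12,13,13,13,13,13,18,20]

Site scan:
  PtaX ATCTGCGG/1: at [3, 24, 93, 113, 123, 134, 191] ⇒ [4, 25, 94, 114, 124, 135, 192]
  FykIV ATAAAGCG/4: at [11, 34, 43, 55, 65, 77, 144, 157, 170] ⇒ [15, 38, 47, 59, 69, 81, 148, 161, 174]

All cut coordinates (distinct, sorted): [4, 15, 25, 38, 47, 59, 69, 81, 94, 114, 124, 135, 148, 161, 174, 192]

Fragments:
  [0,4): 4 bp
  [4,15): 11 bp
  [15,25): 10 bp
  [25,38): 13 bp
  [38,47): 9 bp
  [47,59): 12 bp
  [59,69): 10 bp
  [69,81): 12 bp
  [81,94): 13 bp
  [94,114): 20 bp
  [114,124): 10 bp
  [124,135): 11 bp
  [135,148): 13 bp
  [148,161): 13 bp
  [161,174): 13 bp
  [174,192): 18 bp
  [192,202): 10 bp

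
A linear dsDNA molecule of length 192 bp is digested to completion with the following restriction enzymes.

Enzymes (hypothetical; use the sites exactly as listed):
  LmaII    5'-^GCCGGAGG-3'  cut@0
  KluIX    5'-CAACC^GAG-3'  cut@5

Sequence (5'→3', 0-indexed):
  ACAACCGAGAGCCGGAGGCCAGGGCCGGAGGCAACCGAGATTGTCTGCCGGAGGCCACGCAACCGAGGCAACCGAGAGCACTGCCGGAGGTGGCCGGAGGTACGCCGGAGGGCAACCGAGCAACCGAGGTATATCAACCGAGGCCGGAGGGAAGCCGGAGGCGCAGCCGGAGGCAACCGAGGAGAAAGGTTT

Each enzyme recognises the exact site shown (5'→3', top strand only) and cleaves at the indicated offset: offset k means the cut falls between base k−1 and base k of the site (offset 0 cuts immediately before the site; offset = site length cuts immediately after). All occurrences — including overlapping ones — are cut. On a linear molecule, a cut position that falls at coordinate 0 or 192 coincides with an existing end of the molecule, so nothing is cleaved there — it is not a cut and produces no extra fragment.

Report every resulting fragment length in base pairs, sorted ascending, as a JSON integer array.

Per-enzyme occurrences:
  LmaII GCCGGAGG/0: at [10, 23, 46, 82, 92, 103, 142, 153, 165] ⇒ [10, 23, 46, 82, 92, 103, 142, 153, 165]
  KluIX CAACCGAG/5: at [1, 31, 59, 68, 112, 120, 134, 173] ⇒ [6, 36, 64, 73, 117, 125, 139, 178]

Pooled cuts: [6, 10, 23, 36, 46, 64, 73, 82, 92, 103, 117, 125, 139, 142, 153, 165, 178]

Fragment lengths:
  [0,6): 6 bp
  [6,10): 4 bp
  [10,23): 13 bp
  [23,36): 13 bp
  [36,46): 10 bp
  [46,64): 18 bp
  [64,73): 9 bp
  [73,82): 9 bp
  [82,92): 10 bp
  [92,103): 11 bp
  [103,117): 14 bp
  [117,125): 8 bp
  [125,139): 14 bp
  [139,142): 3 bp
  [142,153): 11 bp
  [153,165): 12 bp
  [165,178): 13 bp
  [178,192): 14 bp

[3,4,6,8,9,9,10,10,11,11,12,13,13,13,14,14,14,18]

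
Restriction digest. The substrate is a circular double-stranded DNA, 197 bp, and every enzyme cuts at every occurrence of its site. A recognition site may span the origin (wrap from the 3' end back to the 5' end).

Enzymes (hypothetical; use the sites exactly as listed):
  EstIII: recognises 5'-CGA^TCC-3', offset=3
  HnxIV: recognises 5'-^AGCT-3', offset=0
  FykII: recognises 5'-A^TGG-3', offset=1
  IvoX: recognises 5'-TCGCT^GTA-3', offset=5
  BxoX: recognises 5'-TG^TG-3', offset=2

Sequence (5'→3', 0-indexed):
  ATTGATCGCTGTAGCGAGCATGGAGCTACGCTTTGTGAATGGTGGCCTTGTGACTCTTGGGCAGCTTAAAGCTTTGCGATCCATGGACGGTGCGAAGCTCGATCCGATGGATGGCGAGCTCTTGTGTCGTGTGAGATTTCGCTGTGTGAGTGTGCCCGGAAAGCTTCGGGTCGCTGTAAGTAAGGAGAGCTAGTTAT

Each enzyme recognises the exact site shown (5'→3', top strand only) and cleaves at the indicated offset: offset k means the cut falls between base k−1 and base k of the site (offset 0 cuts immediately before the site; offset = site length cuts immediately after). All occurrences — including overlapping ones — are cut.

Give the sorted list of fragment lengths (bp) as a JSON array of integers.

[2,3,4,4,4,5,5,6,7,7,7,8,9,10,10,11,12,12,12,12,13,14,20]

Per-enzyme occurrences:
  EstIII (CGATCC, off=3): starts [76, 99] → cuts [79, 102]
  HnxIV (AGCT, off=0): starts [23, 62, 69, 95, 116, 161, 187] → cuts [23, 62, 69, 95, 116, 161, 187]
  FykII (ATGG, off=1): starts [19, 38, 82, 106, 110] → cuts [20, 39, 83, 107, 111]
  IvoX (TCGCTGTA, off=5): starts [5, 170] → cuts [10, 175]
  BxoX (TGTG, off=2): starts [33, 48, 122, 129, 142, 144, 150] → cuts [35, 50, 124, 131, 144, 146, 152]

Pooled cuts: [10, 20, 23, 35, 39, 50, 62, 69, 79, 83, 95, 102, 107, 111, 116, 124, 131, 144, 146, 152, 161, 175, 187]

Fragments:
  10→20: 10 bp
  20→23: 3 bp
  23→35: 12 bp
  35→39: 4 bp
  39→50: 11 bp
  50→62: 12 bp
  62→69: 7 bp
  69→79: 10 bp
  79→83: 4 bp
  83→95: 12 bp
  95→102: 7 bp
  102→107: 5 bp
  107→111: 4 bp
  111→116: 5 bp
  116→124: 8 bp
  124→131: 7 bp
  131→144: 13 bp
  144→146: 2 bp
  146→152: 6 bp
  152→161: 9 bp
  161→175: 14 bp
  175→187: 12 bp
  187→10 (wrap): 197-187+10 = 20 bp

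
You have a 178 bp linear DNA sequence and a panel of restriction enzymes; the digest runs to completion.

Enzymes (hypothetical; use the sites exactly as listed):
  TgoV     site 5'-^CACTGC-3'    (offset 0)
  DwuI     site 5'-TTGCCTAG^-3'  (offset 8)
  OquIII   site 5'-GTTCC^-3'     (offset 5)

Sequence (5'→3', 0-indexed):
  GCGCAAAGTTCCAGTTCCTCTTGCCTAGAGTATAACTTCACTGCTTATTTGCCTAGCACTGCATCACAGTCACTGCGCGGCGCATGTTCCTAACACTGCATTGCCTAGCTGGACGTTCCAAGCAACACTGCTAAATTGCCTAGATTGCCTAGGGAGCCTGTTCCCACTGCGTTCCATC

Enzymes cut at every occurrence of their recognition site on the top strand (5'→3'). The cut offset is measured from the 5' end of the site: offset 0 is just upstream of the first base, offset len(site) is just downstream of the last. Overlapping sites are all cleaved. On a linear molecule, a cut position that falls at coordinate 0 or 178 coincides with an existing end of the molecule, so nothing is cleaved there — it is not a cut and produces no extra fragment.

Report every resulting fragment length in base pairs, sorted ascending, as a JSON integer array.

Scan for sites:
  TgoV (CACTGC, off=0): starts [38, 56, 70, 93, 125, 164] → cuts [38, 56, 70, 93, 125, 164]
  DwuI (TTGCCTAG, off=8): starts [20, 48, 100, 135, 144] → cuts [28, 56, 108, 143, 152]
  OquIII (GTTCC, off=5): starts [7, 13, 85, 114, 159, 170] → cuts [12, 18, 90, 119, 164, 175]

All cut coordinates (distinct, sorted): [12, 18, 28, 38, 56, 70, 90, 93, 108, 119, 125, 143, 152, 164, 175]

Fragments:
  [0,12): 12 bp
  [12,18): 6 bp
  [18,28): 10 bp
  [28,38): 10 bp
  [38,56): 18 bp
  [56,70): 14 bp
  [70,90): 20 bp
  [90,93): 3 bp
  [93,108): 15 bp
  [108,119): 11 bp
  [119,125): 6 bp
  [125,143): 18 bp
  [143,152): 9 bp
  [152,164): 12 bp
  [164,175): 11 bp
  [175,178): 3 bp

[3,3,6,6,9,10,10,11,11,12,12,14,15,18,18,20]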